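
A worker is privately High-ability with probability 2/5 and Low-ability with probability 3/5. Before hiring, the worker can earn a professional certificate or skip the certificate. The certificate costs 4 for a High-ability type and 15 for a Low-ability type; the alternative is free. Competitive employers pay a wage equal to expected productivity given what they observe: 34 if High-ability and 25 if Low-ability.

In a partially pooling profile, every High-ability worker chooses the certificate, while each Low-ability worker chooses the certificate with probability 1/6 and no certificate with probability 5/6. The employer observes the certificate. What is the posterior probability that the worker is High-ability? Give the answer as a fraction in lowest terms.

P(the certificate) = (2/5)·1 + (3/5)·(1/6) = 1/2.
By Bayes' rule, P(High-ability | the certificate) = (2/5) / (1/2) = 4/5.

4/5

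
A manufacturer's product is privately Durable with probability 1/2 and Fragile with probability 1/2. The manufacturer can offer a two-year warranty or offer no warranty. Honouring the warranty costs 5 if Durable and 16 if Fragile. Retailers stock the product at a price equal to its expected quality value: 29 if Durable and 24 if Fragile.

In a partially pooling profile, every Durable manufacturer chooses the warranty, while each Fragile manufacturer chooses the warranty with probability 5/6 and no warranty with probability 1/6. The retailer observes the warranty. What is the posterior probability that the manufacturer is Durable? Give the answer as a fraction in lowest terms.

P(the warranty) = (1/2)·1 + (1/2)·(5/6) = 11/12.
By Bayes' rule, P(Durable | the warranty) = (1/2) / (11/12) = 6/11.

6/11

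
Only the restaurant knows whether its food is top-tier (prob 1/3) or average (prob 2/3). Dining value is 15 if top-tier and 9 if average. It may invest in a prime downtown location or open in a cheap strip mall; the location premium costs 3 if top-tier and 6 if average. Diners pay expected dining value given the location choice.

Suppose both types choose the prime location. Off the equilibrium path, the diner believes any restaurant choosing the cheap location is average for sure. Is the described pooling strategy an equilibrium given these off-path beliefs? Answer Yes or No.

No

On path, the diner holds the prior and pays 1/3·15 + 2/3·9 = 11. Off path (the cheap location), believing average, it pays 9.
top-tier: the prime location nets 11 − 3 = 8; the cheap location nets 9. top-tier would deviate.
average: the prime location nets 11 − 6 = 5; the cheap location nets 9. average would deviate.
A type deviates, so pooling fails.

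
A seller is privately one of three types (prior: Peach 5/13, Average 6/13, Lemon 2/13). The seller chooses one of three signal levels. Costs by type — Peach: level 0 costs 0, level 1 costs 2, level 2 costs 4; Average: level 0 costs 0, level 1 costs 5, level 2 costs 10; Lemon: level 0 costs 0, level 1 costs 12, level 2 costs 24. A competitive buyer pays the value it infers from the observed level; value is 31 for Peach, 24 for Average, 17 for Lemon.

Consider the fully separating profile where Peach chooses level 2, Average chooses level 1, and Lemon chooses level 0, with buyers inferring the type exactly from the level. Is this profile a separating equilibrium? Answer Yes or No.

No

Separating prices: level 2 → 31, level 1 → 24, level 0 → 17.
Peach (assigned level 2): level 0: 17 − 0 = 17; level 1: 24 − 2 = 22; level 2: 31 − 4 = 27. Peach stays.
Average (assigned level 1): level 0: 17 − 0 = 17; level 1: 24 − 5 = 19; level 2: 31 − 10 = 21. Average prefers level 2.
Lemon (assigned level 0): level 0: 17 − 0 = 17; level 1: 24 − 12 = 12; level 2: 31 − 24 = 7. Lemon stays.
At least one type deviates; the separating profile fails.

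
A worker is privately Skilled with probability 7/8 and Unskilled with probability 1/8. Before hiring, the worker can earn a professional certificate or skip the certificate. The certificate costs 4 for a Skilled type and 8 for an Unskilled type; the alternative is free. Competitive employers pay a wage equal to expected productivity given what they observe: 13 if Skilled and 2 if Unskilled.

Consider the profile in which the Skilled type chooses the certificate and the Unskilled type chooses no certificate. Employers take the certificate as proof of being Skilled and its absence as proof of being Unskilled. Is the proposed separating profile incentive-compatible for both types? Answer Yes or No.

Under these beliefs, the certificate earns wage 13 and no certificate earns wage 2.
Skilled: the certificate nets 13 − 4 = 9; no certificate nets 2. Skilled prefers the certificate.
Unskilled: the certificate nets 13 − 8 = 5; no certificate nets 2. Unskilled would deviate to the certificate.
Unskilled has a profitable deviation, so the profile is not an equilibrium.

No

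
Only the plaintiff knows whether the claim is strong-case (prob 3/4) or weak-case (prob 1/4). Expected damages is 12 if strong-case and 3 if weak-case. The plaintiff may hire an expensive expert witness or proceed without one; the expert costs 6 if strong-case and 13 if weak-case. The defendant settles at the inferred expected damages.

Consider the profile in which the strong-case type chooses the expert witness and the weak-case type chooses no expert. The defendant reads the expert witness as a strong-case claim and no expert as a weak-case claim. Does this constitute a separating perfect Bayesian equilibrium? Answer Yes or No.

Yes

Under these beliefs, the expert witness earns settlement 12 and no expert earns settlement 3.
strong-case: the expert witness nets 12 − 6 = 6; no expert nets 3. strong-case prefers the expert witness.
weak-case: the expert witness nets 12 − 13 = -1; no expert nets 3. weak-case prefers no expert.
Neither type deviates, so the separating profile is an equilibrium.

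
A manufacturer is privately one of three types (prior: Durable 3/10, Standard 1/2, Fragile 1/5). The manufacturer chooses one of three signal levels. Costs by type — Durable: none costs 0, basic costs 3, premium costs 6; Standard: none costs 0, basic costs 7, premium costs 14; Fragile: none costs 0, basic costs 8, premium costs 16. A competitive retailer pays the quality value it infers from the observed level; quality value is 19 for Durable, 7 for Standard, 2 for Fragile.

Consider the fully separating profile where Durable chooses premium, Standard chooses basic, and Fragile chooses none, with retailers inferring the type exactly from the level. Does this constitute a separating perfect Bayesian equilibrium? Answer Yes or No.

No

Separating prices: premium → 19, basic → 7, none → 2.
Durable (assigned premium): none: 2 − 0 = 2; basic: 7 − 3 = 4; premium: 19 − 6 = 13. Durable stays.
Standard (assigned basic): none: 2 − 0 = 2; basic: 7 − 7 = 0; premium: 19 − 14 = 5. Standard prefers premium.
Fragile (assigned none): none: 2 − 0 = 2; basic: 7 − 8 = -1; premium: 19 − 16 = 3. Fragile prefers premium.
At least one type deviates; the separating profile fails.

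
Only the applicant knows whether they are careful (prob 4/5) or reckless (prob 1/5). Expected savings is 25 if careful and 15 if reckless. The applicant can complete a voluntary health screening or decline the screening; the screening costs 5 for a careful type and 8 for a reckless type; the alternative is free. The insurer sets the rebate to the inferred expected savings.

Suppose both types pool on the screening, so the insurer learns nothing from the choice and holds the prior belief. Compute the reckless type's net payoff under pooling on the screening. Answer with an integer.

Pooled rebate = 4/5·25 + 1/5·15 = 23.
reckless pays cost 8 for the screening, so net payoff = 23 − 8 = 15.

15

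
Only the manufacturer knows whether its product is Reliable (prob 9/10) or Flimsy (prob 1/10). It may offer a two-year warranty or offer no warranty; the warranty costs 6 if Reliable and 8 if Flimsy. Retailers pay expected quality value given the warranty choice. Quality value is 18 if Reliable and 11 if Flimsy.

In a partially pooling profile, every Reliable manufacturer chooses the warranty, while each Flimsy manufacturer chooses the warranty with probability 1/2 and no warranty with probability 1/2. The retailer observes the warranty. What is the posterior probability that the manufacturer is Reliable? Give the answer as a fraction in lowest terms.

P(the warranty) = (9/10)·1 + (1/10)·(1/2) = 19/20.
By Bayes' rule, P(Reliable | the warranty) = (9/10) / (19/20) = 18/19.

18/19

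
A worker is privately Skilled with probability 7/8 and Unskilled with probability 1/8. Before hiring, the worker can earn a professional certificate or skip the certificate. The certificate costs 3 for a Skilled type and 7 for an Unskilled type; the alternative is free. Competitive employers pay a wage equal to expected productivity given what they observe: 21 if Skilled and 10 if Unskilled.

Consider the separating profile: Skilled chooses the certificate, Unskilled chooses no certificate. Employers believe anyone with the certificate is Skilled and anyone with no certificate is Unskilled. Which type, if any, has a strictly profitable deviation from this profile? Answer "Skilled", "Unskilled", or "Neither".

Unskilled

The certificate pays 21; no certificate pays 10.
Skilled: assigned the certificate, nets 21 − 3 = 18; deviating to no certificate nets 10.
Unskilled: assigned no certificate, nets 10; deviating to the certificate nets 21 − 7 = 14.
The Unskilled type gains 4 by deviating.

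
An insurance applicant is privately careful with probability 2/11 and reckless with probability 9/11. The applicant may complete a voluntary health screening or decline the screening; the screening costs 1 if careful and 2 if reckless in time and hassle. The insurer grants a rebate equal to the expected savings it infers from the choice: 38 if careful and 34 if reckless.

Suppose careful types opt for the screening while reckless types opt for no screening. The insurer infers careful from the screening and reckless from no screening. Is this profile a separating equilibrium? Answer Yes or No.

No

Under these beliefs, the screening earns rebate 38 and no screening earns rebate 34.
careful: the screening nets 38 − 1 = 37; no screening nets 34. careful prefers the screening.
reckless: the screening nets 38 − 2 = 36; no screening nets 34. reckless would deviate to the screening.
reckless has a profitable deviation, so the profile is not an equilibrium.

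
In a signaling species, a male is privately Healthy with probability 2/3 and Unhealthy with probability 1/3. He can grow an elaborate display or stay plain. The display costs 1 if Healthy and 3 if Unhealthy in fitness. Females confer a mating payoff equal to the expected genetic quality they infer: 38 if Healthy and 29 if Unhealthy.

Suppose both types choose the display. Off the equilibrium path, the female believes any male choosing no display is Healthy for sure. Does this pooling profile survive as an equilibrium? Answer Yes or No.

On path, the female holds the prior and pays 2/3·38 + 1/3·29 = 35. Off path (no display), believing Healthy, it pays 38.
Healthy: the display nets 35 − 1 = 34; no display nets 38. Healthy would deviate.
Unhealthy: the display nets 35 − 3 = 32; no display nets 38. Unhealthy would deviate.
A type deviates, so pooling fails.

No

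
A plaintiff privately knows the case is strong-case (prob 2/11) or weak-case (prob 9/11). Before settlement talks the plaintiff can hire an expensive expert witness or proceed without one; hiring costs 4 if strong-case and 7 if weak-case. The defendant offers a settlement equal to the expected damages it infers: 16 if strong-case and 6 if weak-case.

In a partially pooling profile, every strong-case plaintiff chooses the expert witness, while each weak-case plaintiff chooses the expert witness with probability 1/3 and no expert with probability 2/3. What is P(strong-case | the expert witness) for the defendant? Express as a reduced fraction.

P(the expert witness) = (2/11)·1 + (9/11)·(1/3) = 5/11.
By Bayes' rule, P(strong-case | the expert witness) = (2/11) / (5/11) = 2/5.

2/5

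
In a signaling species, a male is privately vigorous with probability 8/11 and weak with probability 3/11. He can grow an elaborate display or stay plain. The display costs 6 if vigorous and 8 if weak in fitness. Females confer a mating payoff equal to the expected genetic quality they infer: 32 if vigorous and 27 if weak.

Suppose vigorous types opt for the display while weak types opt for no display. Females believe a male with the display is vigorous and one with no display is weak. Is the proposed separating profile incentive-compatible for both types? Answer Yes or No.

Under these beliefs, the display earns mating payoff 32 and no display earns mating payoff 27.
vigorous: the display nets 32 − 6 = 26; no display nets 27. vigorous would deviate to no display.
weak: the display nets 32 − 8 = 24; no display nets 27. weak prefers no display.
vigorous has a profitable deviation, so the profile is not an equilibrium.

No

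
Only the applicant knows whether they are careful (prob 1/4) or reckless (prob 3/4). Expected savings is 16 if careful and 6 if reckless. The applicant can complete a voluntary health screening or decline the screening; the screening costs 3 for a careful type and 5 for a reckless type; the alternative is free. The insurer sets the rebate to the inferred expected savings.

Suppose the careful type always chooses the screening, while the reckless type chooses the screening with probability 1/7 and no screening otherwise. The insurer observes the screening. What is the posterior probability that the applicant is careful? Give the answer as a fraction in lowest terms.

P(the screening) = (1/4)·1 + (3/4)·(1/7) = 5/14.
By Bayes' rule, P(careful | the screening) = (1/4) / (5/14) = 7/10.

7/10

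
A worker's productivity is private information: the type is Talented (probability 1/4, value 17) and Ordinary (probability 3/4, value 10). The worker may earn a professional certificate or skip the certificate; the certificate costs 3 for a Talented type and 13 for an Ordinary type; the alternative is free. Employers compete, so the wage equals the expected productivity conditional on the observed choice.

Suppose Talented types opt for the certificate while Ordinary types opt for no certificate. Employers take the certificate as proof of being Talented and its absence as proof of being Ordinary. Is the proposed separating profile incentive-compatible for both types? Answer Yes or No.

Yes

Under these beliefs, the certificate earns wage 17 and no certificate earns wage 10.
Talented: the certificate nets 17 − 3 = 14; no certificate nets 10. Talented prefers the certificate.
Ordinary: the certificate nets 17 − 13 = 4; no certificate nets 10. Ordinary prefers no certificate.
Neither type deviates, so the separating profile is an equilibrium.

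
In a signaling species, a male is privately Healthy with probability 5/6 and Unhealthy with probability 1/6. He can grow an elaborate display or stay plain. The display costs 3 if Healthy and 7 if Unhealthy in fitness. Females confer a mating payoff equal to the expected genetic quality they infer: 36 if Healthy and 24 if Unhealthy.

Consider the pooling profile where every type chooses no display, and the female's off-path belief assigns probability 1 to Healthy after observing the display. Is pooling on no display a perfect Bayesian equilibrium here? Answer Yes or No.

Yes

On path, the female holds the prior and pays 5/6·36 + 1/6·24 = 34. Off path (the display), believing Healthy, it pays 36.
Healthy: no display nets 34; the display nets 36 − 3 = 33. Healthy stays.
Unhealthy: no display nets 34; the display nets 36 − 7 = 29. Unhealthy stays.
No type deviates, so pooling is sustained.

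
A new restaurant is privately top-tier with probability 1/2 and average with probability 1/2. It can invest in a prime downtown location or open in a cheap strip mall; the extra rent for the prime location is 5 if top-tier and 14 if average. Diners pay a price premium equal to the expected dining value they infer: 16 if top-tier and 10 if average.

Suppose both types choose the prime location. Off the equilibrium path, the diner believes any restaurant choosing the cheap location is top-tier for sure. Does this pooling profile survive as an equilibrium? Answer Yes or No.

No

On path, the diner holds the prior and pays 1/2·16 + 1/2·10 = 13. Off path (the cheap location), believing top-tier, it pays 16.
top-tier: the prime location nets 13 − 5 = 8; the cheap location nets 16. top-tier would deviate.
average: the prime location nets 13 − 14 = -1; the cheap location nets 16. average would deviate.
A type deviates, so pooling fails.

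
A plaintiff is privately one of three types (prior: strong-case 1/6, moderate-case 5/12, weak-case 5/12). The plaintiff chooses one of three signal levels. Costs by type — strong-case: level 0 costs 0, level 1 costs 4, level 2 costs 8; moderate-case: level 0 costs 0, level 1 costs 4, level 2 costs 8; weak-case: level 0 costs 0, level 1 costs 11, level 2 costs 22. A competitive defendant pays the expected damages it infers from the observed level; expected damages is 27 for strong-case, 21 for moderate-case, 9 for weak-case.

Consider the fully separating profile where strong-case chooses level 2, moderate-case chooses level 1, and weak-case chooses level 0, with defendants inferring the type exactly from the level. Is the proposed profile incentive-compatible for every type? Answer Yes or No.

No

Separating settlements: level 2 → 27, level 1 → 21, level 0 → 9.
strong-case (assigned level 2): level 0: 9 − 0 = 9; level 1: 21 − 4 = 17; level 2: 27 − 8 = 19. strong-case stays.
moderate-case (assigned level 1): level 0: 9 − 0 = 9; level 1: 21 − 4 = 17; level 2: 27 − 8 = 19. moderate-case prefers level 2.
weak-case (assigned level 0): level 0: 9 − 0 = 9; level 1: 21 − 11 = 10; level 2: 27 − 22 = 5. weak-case prefers level 1.
At least one type deviates; the separating profile fails.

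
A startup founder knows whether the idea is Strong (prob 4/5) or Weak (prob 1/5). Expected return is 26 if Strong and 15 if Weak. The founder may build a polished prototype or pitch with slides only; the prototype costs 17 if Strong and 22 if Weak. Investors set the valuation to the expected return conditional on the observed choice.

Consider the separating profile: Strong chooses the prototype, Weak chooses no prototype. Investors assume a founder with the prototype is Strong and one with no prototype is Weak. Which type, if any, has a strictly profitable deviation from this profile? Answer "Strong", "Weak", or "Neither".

The prototype pays 26; no prototype pays 15.
Strong: assigned the prototype, nets 26 − 17 = 9; deviating to no prototype nets 15.
Weak: assigned no prototype, nets 15; deviating to the prototype nets 26 − 22 = 4.
The Strong type gains 6 by deviating.

Strong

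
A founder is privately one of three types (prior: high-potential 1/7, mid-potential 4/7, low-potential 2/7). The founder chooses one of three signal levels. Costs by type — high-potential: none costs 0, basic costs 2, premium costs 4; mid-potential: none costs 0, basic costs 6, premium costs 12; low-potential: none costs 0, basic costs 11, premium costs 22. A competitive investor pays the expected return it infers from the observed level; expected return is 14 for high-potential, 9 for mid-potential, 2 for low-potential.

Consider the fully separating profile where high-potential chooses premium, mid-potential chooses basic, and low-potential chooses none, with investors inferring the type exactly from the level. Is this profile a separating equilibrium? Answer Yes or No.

Yes

Separating valuations: premium → 14, basic → 9, none → 2.
high-potential (assigned premium): none: 2 − 0 = 2; basic: 9 − 2 = 7; premium: 14 − 4 = 10. high-potential stays.
mid-potential (assigned basic): none: 2 − 0 = 2; basic: 9 − 6 = 3; premium: 14 − 12 = 2. mid-potential stays.
low-potential (assigned none): none: 2 − 0 = 2; basic: 9 − 11 = -2; premium: 14 − 22 = -8. low-potential stays.
Every type prefers its assigned level; separation holds.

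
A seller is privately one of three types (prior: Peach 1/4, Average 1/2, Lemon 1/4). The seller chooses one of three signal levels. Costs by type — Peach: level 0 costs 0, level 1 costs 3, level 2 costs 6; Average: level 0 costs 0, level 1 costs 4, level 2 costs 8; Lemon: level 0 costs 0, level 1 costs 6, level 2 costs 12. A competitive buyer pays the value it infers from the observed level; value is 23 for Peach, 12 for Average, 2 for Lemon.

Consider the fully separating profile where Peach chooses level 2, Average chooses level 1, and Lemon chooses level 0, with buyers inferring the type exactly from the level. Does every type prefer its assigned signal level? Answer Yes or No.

Separating prices: level 2 → 23, level 1 → 12, level 0 → 2.
Peach (assigned level 2): level 0: 2 − 0 = 2; level 1: 12 − 3 = 9; level 2: 23 − 6 = 17. Peach stays.
Average (assigned level 1): level 0: 2 − 0 = 2; level 1: 12 − 4 = 8; level 2: 23 − 8 = 15. Average prefers level 2.
Lemon (assigned level 0): level 0: 2 − 0 = 2; level 1: 12 − 6 = 6; level 2: 23 − 12 = 11. Lemon prefers level 2.
At least one type deviates; the separating profile fails.

No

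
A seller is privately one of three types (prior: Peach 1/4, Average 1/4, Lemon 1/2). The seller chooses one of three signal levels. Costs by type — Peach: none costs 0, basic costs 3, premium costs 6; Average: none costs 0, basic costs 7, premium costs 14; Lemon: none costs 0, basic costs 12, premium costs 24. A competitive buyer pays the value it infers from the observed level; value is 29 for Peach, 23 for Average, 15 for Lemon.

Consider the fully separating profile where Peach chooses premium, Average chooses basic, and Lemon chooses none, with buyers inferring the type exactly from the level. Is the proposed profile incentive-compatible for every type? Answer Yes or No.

Yes

Separating prices: premium → 29, basic → 23, none → 15.
Peach (assigned premium): none: 15 − 0 = 15; basic: 23 − 3 = 20; premium: 29 − 6 = 23. Peach stays.
Average (assigned basic): none: 15 − 0 = 15; basic: 23 − 7 = 16; premium: 29 − 14 = 15. Average stays.
Lemon (assigned none): none: 15 − 0 = 15; basic: 23 − 12 = 11; premium: 29 − 24 = 5. Lemon stays.
Every type prefers its assigned level; separation holds.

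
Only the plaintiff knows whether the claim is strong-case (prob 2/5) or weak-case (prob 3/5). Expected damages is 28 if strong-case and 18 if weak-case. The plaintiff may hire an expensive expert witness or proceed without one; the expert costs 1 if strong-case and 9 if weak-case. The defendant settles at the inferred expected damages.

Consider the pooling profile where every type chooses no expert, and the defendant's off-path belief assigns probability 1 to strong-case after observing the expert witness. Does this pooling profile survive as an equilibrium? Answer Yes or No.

No

On path, the defendant holds the prior and pays 2/5·28 + 3/5·18 = 22. Off path (the expert witness), believing strong-case, it pays 28.
strong-case: no expert nets 22; the expert witness nets 28 − 1 = 27. strong-case would deviate.
weak-case: no expert nets 22; the expert witness nets 28 − 9 = 19. weak-case stays.
A type deviates, so pooling fails.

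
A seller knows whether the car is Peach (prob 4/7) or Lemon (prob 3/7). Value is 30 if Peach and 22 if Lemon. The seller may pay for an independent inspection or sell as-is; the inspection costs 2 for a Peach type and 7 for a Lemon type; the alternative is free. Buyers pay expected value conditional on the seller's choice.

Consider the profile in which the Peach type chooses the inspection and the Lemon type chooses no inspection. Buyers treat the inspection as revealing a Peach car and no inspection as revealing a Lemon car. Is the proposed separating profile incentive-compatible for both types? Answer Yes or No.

No

Under these beliefs, the inspection earns price 30 and no inspection earns price 22.
Peach: the inspection nets 30 − 2 = 28; no inspection nets 22. Peach prefers the inspection.
Lemon: the inspection nets 30 − 7 = 23; no inspection nets 22. Lemon would deviate to the inspection.
Lemon has a profitable deviation, so the profile is not an equilibrium.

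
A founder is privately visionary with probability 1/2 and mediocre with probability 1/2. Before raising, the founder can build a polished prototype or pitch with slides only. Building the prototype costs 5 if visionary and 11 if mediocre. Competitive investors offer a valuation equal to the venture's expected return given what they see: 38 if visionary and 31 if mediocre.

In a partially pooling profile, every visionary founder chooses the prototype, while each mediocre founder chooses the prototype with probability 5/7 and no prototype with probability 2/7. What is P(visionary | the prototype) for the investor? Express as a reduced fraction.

7/12

P(the prototype) = (1/2)·1 + (1/2)·(5/7) = 6/7.
By Bayes' rule, P(visionary | the prototype) = (1/2) / (6/7) = 7/12.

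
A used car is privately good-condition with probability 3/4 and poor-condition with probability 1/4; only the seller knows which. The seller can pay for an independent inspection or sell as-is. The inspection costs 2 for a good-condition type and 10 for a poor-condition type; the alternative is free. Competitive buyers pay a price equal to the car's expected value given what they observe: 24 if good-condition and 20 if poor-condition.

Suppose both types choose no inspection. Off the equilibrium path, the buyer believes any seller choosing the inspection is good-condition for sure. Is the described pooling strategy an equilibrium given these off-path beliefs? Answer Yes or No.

On path, the buyer holds the prior and pays 3/4·24 + 1/4·20 = 23. Off path (the inspection), believing good-condition, it pays 24.
good-condition: no inspection nets 23; the inspection nets 24 − 2 = 22. good-condition stays.
poor-condition: no inspection nets 23; the inspection nets 24 − 10 = 14. poor-condition stays.
No type deviates, so pooling is sustained.

Yes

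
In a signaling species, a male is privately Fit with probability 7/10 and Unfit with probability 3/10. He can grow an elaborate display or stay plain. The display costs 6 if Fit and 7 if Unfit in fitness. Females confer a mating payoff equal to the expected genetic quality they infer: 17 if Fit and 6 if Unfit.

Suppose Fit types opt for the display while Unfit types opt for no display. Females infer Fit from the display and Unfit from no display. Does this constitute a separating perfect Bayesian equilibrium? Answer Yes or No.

Under these beliefs, the display earns mating payoff 17 and no display earns mating payoff 6.
Fit: the display nets 17 − 6 = 11; no display nets 6. Fit prefers the display.
Unfit: the display nets 17 − 7 = 10; no display nets 6. Unfit would deviate to the display.
Unfit has a profitable deviation, so the profile is not an equilibrium.

No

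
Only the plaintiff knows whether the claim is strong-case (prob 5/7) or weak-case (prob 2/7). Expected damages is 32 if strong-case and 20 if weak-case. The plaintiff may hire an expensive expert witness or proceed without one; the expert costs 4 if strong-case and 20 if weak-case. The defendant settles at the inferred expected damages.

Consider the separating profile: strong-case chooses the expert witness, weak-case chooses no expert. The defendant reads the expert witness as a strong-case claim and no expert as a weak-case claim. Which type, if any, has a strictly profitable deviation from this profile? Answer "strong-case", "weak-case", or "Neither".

Neither

The expert witness pays 32; no expert pays 20.
strong-case: assigned the expert witness, nets 32 − 4 = 28; deviating to no expert nets 20.
weak-case: assigned no expert, nets 20; deviating to the expert witness nets 32 − 20 = 12.
Both types strictly prefer their assigned action; no profitable deviation.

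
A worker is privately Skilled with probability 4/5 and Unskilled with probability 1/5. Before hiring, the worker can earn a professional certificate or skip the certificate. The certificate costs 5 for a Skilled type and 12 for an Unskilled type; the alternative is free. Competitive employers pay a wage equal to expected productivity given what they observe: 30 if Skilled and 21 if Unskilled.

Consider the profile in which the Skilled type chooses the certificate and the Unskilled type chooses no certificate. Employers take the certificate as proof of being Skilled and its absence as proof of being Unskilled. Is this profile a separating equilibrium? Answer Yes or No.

Yes

Under these beliefs, the certificate earns wage 30 and no certificate earns wage 21.
Skilled: the certificate nets 30 − 5 = 25; no certificate nets 21. Skilled prefers the certificate.
Unskilled: the certificate nets 30 − 12 = 18; no certificate nets 21. Unskilled prefers no certificate.
Neither type deviates, so the separating profile is an equilibrium.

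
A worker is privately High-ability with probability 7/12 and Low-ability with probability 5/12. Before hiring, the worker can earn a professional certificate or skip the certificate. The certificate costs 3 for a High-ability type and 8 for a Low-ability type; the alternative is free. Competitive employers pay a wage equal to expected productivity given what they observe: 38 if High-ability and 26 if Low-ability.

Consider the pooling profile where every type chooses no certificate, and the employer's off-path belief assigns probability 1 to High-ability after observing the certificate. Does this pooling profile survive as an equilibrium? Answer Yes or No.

On path, the employer holds the prior and pays 7/12·38 + 5/12·26 = 33. Off path (the certificate), believing High-ability, it pays 38.
High-ability: no certificate nets 33; the certificate nets 38 − 3 = 35. High-ability would deviate.
Low-ability: no certificate nets 33; the certificate nets 38 − 8 = 30. Low-ability stays.
A type deviates, so pooling fails.

No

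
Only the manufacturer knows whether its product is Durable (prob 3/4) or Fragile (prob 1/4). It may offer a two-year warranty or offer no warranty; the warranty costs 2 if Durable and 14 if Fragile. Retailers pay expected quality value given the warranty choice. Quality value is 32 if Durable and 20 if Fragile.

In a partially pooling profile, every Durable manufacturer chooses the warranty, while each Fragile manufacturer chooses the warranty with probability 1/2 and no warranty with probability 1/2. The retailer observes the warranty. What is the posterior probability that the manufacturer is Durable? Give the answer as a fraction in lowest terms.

6/7

P(the warranty) = (3/4)·1 + (1/4)·(1/2) = 7/8.
By Bayes' rule, P(Durable | the warranty) = (3/4) / (7/8) = 6/7.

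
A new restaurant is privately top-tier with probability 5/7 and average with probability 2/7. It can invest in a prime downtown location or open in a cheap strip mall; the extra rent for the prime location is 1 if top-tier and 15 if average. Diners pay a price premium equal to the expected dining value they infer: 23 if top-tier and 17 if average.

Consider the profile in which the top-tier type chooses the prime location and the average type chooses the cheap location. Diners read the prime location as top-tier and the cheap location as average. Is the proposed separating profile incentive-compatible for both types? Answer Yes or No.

Yes

Under these beliefs, the prime location earns price premium 23 and the cheap location earns price premium 17.
top-tier: the prime location nets 23 − 1 = 22; the cheap location nets 17. top-tier prefers the prime location.
average: the prime location nets 23 − 15 = 8; the cheap location nets 17. average prefers the cheap location.
Neither type deviates, so the separating profile is an equilibrium.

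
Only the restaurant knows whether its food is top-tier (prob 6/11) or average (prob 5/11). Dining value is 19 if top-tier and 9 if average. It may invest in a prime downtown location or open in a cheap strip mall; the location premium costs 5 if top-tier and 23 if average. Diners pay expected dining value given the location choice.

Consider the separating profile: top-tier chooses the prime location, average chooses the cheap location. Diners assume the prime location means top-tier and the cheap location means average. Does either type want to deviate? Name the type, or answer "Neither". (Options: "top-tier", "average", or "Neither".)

The prime location pays 19; the cheap location pays 9.
top-tier: assigned the prime location, nets 19 − 5 = 14; deviating to the cheap location nets 9.
average: assigned the cheap location, nets 9; deviating to the prime location nets 19 − 23 = -4.
Both types strictly prefer their assigned action; no profitable deviation.

Neither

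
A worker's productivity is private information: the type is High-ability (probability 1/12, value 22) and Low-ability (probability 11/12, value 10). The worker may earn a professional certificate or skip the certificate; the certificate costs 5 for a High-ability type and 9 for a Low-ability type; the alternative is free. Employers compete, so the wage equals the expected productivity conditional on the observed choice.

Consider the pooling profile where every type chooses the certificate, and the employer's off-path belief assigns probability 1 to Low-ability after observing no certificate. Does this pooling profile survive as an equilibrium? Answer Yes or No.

On path, the employer holds the prior and pays 1/12·22 + 11/12·10 = 11. Off path (no certificate), believing Low-ability, it pays 10.
High-ability: the certificate nets 11 − 5 = 6; no certificate nets 10. High-ability would deviate.
Low-ability: the certificate nets 11 − 9 = 2; no certificate nets 10. Low-ability would deviate.
A type deviates, so pooling fails.

No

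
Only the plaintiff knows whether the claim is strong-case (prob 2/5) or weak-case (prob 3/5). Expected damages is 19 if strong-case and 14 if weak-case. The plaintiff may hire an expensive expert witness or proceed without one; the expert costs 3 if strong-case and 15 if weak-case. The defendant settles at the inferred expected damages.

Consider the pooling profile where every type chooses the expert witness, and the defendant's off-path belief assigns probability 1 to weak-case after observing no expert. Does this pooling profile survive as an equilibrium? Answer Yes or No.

No

On path, the defendant holds the prior and pays 2/5·19 + 3/5·14 = 16. Off path (no expert), believing weak-case, it pays 14.
strong-case: the expert witness nets 16 − 3 = 13; no expert nets 14. strong-case would deviate.
weak-case: the expert witness nets 16 − 15 = 1; no expert nets 14. weak-case would deviate.
A type deviates, so pooling fails.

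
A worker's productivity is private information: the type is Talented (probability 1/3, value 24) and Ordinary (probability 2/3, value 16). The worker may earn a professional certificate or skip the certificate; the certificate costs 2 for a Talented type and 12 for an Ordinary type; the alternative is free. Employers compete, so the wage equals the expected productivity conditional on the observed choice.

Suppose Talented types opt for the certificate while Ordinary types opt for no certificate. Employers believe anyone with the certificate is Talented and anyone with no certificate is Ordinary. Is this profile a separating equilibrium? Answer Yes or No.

Yes

Under these beliefs, the certificate earns wage 24 and no certificate earns wage 16.
Talented: the certificate nets 24 − 2 = 22; no certificate nets 16. Talented prefers the certificate.
Ordinary: the certificate nets 24 − 12 = 12; no certificate nets 16. Ordinary prefers no certificate.
Neither type deviates, so the separating profile is an equilibrium.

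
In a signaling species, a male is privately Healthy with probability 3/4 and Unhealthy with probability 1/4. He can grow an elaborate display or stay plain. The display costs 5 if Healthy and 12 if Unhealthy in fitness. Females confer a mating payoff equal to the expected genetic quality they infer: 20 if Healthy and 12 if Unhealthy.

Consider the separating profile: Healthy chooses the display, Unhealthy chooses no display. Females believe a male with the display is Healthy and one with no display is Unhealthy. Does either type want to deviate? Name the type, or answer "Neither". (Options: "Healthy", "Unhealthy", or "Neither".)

The display pays 20; no display pays 12.
Healthy: assigned the display, nets 20 − 5 = 15; deviating to no display nets 12.
Unhealthy: assigned no display, nets 12; deviating to the display nets 20 − 12 = 8.
Both types strictly prefer their assigned action; no profitable deviation.

Neither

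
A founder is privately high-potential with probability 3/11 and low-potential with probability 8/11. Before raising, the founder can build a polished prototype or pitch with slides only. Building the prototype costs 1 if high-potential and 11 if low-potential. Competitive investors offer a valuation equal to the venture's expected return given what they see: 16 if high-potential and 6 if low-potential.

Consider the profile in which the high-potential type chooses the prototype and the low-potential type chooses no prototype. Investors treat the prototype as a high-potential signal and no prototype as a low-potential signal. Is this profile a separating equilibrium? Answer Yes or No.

Yes

Under these beliefs, the prototype earns valuation 16 and no prototype earns valuation 6.
high-potential: the prototype nets 16 − 1 = 15; no prototype nets 6. high-potential prefers the prototype.
low-potential: the prototype nets 16 − 11 = 5; no prototype nets 6. low-potential prefers no prototype.
Neither type deviates, so the separating profile is an equilibrium.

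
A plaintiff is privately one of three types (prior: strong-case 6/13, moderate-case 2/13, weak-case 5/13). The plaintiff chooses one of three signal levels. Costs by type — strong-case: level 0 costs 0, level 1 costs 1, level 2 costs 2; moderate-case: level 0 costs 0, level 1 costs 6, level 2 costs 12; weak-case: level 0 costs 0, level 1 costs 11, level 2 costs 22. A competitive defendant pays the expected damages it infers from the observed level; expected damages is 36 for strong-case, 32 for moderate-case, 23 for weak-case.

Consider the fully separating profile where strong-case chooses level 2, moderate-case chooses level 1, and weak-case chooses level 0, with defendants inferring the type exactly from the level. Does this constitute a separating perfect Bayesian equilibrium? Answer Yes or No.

Separating settlements: level 2 → 36, level 1 → 32, level 0 → 23.
strong-case (assigned level 2): level 0: 23 − 0 = 23; level 1: 32 − 1 = 31; level 2: 36 − 2 = 34. strong-case stays.
moderate-case (assigned level 1): level 0: 23 − 0 = 23; level 1: 32 − 6 = 26; level 2: 36 − 12 = 24. moderate-case stays.
weak-case (assigned level 0): level 0: 23 − 0 = 23; level 1: 32 − 11 = 21; level 2: 36 − 22 = 14. weak-case stays.
Every type prefers its assigned level; separation holds.

Yes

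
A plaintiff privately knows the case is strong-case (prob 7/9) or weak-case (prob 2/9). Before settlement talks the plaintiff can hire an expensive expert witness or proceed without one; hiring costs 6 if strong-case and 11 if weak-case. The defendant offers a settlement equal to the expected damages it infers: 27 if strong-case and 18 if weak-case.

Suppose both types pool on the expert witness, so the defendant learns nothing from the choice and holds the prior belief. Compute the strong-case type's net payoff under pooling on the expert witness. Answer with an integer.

19

Pooled settlement = 7/9·27 + 2/9·18 = 25.
strong-case pays cost 6 for the expert witness, so net payoff = 25 − 6 = 19.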